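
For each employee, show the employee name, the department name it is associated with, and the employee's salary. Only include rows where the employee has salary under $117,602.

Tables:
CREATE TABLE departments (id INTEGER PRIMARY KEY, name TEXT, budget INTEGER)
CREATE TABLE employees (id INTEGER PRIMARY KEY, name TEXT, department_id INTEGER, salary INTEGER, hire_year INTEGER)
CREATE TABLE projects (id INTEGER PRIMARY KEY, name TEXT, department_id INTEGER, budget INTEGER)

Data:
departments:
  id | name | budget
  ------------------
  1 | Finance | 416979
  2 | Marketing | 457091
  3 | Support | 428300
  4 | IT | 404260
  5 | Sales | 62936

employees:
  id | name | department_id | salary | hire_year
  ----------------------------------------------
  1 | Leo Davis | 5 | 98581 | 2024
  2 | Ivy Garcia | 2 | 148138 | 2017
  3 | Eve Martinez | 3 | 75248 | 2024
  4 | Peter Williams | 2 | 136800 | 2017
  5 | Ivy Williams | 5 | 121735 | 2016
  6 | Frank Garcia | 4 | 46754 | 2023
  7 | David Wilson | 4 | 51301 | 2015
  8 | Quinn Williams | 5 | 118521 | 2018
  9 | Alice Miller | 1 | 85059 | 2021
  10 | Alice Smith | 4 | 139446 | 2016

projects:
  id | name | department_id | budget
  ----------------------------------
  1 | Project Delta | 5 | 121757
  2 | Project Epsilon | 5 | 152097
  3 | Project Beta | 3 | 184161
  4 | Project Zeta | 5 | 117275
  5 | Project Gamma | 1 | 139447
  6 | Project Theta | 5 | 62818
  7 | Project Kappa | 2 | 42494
SELECT c.name, p.name AS department, c.salary FROM employees c JOIN departments p ON c.department_id = p.id WHERE c.salary < 117602

Execution result:
name | department | salary
Leo Davis | Sales | 98581
Eve Martinez | Support | 75248
Frank Garcia | IT | 46754
David Wilson | IT | 51301
Alice Miller | Finance | 85059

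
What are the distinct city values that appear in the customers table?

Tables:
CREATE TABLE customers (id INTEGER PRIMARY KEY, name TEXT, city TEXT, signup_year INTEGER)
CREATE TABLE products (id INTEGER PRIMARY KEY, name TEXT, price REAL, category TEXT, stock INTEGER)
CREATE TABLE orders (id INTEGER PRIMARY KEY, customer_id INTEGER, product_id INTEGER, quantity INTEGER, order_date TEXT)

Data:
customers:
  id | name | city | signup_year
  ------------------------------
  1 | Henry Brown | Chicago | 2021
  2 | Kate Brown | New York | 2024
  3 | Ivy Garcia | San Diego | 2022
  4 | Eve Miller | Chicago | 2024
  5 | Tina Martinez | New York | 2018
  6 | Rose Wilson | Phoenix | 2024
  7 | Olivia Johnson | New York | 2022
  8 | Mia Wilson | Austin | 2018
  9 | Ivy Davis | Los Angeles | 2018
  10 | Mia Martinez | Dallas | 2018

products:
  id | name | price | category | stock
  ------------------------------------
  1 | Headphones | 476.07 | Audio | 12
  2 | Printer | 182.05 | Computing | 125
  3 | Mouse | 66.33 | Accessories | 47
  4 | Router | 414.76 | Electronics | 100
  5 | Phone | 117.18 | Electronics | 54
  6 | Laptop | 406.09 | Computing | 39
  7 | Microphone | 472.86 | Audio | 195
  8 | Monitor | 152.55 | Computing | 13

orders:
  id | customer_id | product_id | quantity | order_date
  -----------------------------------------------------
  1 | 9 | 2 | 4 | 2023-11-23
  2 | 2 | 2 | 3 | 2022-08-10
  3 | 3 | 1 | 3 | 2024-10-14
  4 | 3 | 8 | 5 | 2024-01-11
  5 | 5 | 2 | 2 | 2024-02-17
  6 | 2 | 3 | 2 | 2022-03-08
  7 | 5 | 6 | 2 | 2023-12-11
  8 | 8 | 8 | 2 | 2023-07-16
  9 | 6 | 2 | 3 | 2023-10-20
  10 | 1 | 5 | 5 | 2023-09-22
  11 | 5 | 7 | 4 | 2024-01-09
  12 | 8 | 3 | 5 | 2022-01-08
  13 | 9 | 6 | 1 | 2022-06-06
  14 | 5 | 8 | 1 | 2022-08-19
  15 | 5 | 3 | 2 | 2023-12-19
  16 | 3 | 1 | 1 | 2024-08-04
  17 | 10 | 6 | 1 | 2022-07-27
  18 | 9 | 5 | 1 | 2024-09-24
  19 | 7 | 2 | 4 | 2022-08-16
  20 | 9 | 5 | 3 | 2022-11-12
SELECT DISTINCT city FROM customers

Execution result:
city
Chicago
New York
San Diego
Phoenix
Austin
Los Angeles
Dallas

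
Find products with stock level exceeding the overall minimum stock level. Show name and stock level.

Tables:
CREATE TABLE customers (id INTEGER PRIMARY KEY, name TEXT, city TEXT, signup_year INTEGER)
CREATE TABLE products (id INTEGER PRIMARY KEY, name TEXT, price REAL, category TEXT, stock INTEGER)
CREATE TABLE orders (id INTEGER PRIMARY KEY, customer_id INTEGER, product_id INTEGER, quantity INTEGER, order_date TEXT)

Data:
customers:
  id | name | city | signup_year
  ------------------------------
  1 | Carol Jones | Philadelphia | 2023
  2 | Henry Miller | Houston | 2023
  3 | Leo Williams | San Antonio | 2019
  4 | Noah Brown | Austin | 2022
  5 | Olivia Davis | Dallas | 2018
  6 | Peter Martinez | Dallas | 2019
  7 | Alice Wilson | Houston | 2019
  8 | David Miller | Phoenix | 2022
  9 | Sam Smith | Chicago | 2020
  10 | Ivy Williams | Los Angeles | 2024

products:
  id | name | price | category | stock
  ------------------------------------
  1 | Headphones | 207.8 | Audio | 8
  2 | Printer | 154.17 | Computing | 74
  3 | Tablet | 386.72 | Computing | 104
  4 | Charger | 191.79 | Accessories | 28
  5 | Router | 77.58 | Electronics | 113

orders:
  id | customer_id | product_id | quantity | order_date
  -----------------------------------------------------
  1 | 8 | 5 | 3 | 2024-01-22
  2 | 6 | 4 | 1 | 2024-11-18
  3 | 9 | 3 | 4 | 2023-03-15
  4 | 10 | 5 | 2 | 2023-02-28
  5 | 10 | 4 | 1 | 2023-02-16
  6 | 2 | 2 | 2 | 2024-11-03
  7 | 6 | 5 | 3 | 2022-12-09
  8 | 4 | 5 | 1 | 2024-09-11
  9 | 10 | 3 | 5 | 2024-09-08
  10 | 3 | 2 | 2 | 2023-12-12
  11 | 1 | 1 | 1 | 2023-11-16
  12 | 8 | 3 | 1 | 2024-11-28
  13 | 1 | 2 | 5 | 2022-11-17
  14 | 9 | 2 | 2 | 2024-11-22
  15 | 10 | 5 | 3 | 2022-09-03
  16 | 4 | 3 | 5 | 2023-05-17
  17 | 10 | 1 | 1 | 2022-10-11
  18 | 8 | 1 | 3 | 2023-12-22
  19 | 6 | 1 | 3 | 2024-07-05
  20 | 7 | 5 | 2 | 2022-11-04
SELECT name, stock FROM products WHERE stock > (SELECT MIN(stock) FROM products)

Execution result:
name | stock
Printer | 74
Tablet | 104
Charger | 28
Router | 113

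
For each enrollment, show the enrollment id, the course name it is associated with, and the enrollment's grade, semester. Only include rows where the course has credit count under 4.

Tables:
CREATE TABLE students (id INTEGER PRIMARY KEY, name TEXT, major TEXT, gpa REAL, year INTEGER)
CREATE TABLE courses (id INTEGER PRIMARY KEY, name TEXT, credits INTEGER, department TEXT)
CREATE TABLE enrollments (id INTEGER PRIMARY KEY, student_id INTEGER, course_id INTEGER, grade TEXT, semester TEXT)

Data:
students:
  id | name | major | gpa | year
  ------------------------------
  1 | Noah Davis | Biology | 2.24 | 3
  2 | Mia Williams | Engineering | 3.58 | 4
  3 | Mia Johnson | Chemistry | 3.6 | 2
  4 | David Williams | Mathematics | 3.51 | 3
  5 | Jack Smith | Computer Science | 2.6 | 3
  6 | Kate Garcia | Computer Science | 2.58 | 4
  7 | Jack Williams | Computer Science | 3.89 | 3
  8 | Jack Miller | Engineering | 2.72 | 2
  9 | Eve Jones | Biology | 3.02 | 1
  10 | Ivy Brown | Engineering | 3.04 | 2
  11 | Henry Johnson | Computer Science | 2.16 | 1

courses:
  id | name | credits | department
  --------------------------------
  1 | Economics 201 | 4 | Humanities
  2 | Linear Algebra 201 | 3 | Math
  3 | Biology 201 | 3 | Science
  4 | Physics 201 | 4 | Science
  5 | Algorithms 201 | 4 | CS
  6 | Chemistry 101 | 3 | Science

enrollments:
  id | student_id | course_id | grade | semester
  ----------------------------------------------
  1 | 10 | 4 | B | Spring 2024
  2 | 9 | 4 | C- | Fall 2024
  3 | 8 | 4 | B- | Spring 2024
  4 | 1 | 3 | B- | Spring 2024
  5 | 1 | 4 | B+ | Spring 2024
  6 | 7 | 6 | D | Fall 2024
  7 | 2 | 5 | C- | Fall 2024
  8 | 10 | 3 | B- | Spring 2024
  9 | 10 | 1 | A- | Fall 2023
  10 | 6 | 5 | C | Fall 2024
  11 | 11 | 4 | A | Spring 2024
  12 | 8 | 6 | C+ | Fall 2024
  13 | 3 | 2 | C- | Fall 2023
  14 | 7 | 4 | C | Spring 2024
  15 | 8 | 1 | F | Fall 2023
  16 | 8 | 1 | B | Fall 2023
SELECT c.id, p.name AS course, c.grade, c.semester FROM enrollments c JOIN courses p ON c.course_id = p.id WHERE p.credits < 4

Execution result:
id | course | grade | semester
4 | Biology 201 | B- | Spring 2024
6 | Chemistry 101 | D | Fall 2024
8 | Biology 201 | B- | Spring 2024
12 | Chemistry 101 | C+ | Fall 2024
13 | Linear Algebra 201 | C- | Fall 2023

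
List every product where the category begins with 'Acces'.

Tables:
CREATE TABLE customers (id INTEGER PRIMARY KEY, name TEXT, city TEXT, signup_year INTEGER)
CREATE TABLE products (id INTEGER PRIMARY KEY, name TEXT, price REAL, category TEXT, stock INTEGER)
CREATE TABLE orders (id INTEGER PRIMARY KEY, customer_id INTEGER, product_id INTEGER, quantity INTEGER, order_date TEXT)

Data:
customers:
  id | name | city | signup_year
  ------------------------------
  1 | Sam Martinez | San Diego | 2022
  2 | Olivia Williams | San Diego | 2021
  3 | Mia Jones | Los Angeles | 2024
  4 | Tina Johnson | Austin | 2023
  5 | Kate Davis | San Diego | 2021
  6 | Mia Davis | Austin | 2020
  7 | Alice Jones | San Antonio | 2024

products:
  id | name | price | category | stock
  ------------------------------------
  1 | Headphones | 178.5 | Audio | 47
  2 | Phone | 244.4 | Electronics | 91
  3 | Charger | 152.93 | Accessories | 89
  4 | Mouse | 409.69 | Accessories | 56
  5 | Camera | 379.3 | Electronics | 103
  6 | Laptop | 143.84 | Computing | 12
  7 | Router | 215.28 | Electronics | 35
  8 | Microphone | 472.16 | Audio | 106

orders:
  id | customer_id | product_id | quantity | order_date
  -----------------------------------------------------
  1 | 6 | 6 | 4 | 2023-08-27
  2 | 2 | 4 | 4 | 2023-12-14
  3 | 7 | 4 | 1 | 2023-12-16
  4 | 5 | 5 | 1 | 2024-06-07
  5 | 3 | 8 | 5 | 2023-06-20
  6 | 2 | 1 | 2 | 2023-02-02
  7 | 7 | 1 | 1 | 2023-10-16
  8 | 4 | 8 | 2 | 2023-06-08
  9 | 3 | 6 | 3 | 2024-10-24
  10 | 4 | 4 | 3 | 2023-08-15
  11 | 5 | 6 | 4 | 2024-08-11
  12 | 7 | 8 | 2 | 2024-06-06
SELECT name, category FROM products WHERE category LIKE 'Acces%'

Execution result:
name | category
Charger | Accessories
Mouse | Accessories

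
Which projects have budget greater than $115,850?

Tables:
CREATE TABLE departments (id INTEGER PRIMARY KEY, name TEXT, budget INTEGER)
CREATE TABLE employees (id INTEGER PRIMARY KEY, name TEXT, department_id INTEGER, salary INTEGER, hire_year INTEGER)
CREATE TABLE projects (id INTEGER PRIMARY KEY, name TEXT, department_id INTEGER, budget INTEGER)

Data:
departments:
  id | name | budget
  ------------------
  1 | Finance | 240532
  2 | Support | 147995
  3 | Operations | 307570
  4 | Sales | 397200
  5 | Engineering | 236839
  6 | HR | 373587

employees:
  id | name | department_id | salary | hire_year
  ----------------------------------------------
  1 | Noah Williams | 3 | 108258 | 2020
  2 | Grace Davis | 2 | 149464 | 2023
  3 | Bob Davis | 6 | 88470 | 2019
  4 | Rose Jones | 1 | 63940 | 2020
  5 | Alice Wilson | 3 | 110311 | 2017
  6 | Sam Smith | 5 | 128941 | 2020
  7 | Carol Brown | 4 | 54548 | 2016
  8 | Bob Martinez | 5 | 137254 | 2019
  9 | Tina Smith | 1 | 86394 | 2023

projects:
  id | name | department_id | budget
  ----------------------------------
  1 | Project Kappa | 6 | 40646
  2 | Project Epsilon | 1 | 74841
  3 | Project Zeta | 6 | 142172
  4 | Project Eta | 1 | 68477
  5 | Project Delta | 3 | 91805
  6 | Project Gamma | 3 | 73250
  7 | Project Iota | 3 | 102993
SELECT name, budget FROM projects WHERE budget > 115850

Execution result:
name | budget
Project Zeta | 142172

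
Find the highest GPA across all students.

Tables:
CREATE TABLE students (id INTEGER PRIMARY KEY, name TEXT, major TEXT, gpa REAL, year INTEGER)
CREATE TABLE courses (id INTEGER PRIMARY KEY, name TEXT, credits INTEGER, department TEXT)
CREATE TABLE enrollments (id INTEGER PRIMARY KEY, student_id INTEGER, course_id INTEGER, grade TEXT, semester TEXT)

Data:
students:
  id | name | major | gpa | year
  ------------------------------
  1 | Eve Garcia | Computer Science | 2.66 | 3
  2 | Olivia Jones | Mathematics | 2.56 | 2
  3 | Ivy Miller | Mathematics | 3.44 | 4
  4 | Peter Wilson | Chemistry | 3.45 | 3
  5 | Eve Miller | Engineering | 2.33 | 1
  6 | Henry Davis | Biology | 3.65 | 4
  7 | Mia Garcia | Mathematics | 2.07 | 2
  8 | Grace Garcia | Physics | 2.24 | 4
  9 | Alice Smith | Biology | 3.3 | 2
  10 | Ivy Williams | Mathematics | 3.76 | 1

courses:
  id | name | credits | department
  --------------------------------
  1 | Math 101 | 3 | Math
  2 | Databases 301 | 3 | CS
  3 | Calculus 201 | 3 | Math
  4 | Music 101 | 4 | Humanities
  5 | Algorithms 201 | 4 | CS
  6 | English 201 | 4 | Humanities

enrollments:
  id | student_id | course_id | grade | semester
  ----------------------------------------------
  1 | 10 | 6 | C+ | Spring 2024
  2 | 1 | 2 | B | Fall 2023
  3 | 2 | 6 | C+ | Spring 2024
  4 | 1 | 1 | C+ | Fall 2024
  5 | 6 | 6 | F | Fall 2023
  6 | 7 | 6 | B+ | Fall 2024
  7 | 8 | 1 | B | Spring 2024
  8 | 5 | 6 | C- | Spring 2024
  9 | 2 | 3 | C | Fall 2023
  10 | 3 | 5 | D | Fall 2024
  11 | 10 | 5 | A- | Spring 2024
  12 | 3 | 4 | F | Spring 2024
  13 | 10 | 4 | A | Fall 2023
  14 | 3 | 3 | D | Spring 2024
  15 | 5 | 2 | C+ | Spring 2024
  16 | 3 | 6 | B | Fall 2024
SELECT MAX(gpa) FROM students

Execution result:
3.76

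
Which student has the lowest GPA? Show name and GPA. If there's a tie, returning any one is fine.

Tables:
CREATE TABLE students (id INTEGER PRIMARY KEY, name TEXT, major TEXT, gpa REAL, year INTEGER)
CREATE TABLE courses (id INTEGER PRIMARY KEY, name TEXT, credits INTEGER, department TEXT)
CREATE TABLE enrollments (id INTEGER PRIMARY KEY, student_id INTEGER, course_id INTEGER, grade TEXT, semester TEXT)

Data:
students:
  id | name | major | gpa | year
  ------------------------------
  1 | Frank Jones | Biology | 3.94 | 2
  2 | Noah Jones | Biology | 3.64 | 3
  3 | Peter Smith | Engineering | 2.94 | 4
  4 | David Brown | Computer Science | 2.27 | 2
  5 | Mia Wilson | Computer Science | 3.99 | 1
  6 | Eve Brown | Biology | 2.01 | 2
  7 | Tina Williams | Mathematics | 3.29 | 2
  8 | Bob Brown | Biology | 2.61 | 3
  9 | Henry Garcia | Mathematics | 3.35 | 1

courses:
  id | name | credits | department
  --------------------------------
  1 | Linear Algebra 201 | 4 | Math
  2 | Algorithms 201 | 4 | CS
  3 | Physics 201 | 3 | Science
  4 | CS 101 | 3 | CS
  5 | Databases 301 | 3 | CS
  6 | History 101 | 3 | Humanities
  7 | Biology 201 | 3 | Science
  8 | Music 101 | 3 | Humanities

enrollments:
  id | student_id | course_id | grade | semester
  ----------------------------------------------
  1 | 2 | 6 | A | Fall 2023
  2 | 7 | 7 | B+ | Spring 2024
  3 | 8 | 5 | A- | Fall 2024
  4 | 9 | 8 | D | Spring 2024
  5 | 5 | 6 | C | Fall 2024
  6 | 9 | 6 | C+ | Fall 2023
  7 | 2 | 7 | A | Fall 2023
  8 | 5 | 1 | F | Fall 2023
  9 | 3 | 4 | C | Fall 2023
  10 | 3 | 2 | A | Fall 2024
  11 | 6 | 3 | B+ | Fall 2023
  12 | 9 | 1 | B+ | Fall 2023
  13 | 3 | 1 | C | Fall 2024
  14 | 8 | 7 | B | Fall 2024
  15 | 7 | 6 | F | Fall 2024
SELECT name, gpa FROM students ORDER BY gpa ASC LIMIT 1

Execution result:
name | gpa
Eve Brown | 2.01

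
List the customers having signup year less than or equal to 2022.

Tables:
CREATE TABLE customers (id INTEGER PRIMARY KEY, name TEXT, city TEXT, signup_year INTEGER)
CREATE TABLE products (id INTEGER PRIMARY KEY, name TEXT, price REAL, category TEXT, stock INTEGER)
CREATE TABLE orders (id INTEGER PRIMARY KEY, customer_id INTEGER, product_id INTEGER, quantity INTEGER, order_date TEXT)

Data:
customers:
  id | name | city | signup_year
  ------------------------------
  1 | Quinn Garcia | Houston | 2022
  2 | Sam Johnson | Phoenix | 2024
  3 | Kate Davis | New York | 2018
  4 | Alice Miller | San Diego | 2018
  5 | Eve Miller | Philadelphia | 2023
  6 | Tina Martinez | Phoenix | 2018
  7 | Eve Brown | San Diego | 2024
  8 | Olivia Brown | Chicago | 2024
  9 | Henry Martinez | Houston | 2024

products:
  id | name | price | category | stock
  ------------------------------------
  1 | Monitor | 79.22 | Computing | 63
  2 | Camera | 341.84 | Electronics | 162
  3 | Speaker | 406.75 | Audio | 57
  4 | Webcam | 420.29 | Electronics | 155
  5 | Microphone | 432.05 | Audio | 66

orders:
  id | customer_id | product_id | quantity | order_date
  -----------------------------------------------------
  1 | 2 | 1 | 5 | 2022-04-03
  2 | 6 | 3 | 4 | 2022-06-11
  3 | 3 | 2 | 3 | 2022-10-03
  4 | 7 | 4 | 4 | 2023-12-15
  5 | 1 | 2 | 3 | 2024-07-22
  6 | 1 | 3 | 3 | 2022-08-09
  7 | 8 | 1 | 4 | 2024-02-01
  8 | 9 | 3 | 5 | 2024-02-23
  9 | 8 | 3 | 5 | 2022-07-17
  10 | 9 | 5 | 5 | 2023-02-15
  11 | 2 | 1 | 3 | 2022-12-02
SELECT name, signup_year FROM customers WHERE signup_year <= 2022

Execution result:
name | signup_year
Quinn Garcia | 2022
Kate Davis | 2018
Alice Miller | 2018
Tina Martinez | 2018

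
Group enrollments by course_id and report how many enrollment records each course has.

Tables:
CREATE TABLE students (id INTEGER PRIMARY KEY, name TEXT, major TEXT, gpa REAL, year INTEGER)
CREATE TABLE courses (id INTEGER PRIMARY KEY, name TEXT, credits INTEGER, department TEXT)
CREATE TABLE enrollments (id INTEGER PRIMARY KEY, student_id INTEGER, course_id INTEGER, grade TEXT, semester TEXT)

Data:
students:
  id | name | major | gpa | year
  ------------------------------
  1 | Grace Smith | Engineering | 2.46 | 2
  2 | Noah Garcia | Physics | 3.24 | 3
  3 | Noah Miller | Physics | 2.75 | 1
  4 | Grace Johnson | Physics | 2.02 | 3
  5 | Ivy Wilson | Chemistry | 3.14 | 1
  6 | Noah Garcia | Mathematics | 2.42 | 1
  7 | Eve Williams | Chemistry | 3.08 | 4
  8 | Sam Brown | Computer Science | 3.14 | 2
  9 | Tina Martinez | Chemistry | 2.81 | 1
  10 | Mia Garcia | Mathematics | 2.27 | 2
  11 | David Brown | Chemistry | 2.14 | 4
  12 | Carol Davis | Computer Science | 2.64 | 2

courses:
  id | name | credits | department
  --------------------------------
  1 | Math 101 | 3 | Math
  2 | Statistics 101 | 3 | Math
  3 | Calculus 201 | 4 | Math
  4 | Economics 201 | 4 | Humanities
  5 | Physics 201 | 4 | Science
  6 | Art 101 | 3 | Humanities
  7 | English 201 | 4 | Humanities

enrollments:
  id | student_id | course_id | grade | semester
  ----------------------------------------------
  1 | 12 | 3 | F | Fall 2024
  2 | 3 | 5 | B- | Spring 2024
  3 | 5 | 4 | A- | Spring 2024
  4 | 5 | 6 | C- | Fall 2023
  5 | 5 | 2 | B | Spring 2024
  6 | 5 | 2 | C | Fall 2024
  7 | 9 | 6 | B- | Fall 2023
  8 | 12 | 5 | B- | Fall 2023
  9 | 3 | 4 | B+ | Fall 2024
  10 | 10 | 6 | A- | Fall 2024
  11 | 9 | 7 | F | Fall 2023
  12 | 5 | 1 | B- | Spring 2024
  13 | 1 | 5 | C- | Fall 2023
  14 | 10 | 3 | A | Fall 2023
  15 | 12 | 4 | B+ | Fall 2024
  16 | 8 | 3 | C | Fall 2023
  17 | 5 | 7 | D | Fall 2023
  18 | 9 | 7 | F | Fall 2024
SELECT course_id, COUNT(*) AS enrollment_count FROM enrollments GROUP BY course_id

Execution result:
course_id | enrollment_count
1 | 1
2 | 2
3 | 3
4 | 3
5 | 3
6 | 3
7 | 3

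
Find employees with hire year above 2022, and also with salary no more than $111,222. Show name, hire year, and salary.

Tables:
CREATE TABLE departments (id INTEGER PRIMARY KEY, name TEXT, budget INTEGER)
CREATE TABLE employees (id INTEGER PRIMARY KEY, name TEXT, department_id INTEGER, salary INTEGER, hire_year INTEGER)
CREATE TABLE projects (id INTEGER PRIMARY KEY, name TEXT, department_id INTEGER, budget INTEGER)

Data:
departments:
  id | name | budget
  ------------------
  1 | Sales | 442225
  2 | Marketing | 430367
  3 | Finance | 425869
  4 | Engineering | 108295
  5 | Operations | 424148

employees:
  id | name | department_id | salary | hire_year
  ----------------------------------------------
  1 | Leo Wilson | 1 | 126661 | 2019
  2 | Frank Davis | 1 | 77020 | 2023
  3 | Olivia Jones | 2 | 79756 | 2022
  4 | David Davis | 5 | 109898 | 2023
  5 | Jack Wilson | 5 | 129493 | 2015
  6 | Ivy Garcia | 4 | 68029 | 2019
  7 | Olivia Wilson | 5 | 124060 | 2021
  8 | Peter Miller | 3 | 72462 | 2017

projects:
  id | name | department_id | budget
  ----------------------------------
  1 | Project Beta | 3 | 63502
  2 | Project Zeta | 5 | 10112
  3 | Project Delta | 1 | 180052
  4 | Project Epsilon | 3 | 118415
SELECT name, hire_year, salary FROM employees WHERE hire_year > 2022 AND salary <= 111222

Execution result:
name | hire_year | salary
Frank Davis | 2023 | 77020
David Davis | 2023 | 109898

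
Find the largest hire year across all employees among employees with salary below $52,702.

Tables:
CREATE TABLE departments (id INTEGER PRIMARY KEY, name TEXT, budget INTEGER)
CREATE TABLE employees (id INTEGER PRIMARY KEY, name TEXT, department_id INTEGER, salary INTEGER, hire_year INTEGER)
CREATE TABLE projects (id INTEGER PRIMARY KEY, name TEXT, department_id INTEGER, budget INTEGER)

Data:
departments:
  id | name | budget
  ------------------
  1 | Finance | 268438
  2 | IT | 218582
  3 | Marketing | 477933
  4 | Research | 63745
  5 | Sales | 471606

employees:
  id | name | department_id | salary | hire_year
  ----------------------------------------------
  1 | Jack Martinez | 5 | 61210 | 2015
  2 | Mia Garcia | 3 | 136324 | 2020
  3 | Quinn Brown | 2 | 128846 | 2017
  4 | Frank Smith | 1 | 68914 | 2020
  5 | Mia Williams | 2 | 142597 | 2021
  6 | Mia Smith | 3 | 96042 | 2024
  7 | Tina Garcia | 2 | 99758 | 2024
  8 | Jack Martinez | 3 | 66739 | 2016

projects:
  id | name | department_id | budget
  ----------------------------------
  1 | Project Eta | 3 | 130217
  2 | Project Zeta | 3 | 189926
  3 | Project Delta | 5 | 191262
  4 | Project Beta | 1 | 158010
SELECT MAX(hire_year) FROM employees WHERE salary < 52702

Execution result:
NULL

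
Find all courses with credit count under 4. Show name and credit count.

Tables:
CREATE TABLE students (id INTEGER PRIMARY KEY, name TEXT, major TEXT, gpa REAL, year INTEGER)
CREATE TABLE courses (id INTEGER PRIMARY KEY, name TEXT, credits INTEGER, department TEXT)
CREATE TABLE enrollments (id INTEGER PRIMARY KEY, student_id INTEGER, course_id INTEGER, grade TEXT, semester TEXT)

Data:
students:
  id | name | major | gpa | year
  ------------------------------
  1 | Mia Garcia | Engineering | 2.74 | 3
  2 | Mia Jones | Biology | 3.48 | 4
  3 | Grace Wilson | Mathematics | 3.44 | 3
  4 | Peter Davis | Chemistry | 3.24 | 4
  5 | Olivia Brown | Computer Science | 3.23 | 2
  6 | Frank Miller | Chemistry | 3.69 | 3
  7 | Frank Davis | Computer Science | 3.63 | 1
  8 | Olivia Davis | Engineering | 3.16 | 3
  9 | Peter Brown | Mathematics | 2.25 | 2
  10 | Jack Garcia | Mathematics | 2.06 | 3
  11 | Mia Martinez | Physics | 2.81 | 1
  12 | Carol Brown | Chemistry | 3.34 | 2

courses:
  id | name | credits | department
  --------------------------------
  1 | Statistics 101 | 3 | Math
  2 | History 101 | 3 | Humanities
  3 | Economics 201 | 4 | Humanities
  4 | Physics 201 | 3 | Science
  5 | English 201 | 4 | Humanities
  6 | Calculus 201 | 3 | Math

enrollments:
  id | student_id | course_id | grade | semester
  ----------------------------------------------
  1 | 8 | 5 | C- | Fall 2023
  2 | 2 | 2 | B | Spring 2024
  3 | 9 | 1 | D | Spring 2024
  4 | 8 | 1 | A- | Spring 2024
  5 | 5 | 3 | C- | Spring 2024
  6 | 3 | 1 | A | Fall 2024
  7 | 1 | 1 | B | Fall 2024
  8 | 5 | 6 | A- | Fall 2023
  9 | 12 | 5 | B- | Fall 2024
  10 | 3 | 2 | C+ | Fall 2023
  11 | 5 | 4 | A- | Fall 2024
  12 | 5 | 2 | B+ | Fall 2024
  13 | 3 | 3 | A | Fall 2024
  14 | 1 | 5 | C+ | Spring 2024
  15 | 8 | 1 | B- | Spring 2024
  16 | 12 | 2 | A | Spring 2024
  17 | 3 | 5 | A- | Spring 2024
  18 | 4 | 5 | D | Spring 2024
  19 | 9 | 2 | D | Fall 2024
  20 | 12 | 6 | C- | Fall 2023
SELECT name, credits FROM courses WHERE credits < 4

Execution result:
name | credits
Statistics 101 | 3
History 101 | 3
Physics 201 | 3
Calculus 201 | 3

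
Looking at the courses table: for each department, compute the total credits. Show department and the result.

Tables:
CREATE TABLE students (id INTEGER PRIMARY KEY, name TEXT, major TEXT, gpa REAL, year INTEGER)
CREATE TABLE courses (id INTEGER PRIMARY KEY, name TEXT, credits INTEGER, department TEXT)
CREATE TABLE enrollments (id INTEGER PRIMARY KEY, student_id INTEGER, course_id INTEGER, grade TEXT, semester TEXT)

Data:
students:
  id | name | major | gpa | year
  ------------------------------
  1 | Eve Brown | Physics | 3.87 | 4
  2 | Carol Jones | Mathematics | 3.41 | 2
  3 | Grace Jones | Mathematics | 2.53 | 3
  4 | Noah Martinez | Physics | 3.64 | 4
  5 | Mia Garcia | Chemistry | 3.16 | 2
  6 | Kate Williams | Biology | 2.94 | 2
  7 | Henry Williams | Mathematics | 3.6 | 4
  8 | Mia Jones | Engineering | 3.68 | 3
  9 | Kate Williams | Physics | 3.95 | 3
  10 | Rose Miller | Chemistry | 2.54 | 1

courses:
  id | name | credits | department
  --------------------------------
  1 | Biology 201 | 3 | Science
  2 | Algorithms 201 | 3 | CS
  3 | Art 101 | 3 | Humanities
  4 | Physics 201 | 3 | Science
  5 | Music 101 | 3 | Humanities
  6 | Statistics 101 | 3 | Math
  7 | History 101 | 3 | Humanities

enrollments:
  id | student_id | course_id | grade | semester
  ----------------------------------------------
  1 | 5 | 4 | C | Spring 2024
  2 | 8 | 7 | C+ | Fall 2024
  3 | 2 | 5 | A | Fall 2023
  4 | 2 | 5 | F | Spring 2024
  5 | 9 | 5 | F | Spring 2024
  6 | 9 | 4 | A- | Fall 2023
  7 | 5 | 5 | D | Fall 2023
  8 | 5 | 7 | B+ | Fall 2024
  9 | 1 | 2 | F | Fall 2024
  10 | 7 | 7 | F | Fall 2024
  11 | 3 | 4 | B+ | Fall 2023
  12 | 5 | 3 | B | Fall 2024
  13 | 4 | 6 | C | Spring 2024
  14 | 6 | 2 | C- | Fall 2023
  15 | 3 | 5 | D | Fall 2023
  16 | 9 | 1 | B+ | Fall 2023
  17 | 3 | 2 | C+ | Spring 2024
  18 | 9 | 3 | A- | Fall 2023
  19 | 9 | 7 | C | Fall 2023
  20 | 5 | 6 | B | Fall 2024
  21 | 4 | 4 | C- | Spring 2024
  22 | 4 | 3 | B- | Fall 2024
SELECT department, SUM(credits) AS sum_credits FROM courses GROUP BY department

Execution result:
department | sum_credits
CS | 3
Humanities | 9
Math | 3
Science | 6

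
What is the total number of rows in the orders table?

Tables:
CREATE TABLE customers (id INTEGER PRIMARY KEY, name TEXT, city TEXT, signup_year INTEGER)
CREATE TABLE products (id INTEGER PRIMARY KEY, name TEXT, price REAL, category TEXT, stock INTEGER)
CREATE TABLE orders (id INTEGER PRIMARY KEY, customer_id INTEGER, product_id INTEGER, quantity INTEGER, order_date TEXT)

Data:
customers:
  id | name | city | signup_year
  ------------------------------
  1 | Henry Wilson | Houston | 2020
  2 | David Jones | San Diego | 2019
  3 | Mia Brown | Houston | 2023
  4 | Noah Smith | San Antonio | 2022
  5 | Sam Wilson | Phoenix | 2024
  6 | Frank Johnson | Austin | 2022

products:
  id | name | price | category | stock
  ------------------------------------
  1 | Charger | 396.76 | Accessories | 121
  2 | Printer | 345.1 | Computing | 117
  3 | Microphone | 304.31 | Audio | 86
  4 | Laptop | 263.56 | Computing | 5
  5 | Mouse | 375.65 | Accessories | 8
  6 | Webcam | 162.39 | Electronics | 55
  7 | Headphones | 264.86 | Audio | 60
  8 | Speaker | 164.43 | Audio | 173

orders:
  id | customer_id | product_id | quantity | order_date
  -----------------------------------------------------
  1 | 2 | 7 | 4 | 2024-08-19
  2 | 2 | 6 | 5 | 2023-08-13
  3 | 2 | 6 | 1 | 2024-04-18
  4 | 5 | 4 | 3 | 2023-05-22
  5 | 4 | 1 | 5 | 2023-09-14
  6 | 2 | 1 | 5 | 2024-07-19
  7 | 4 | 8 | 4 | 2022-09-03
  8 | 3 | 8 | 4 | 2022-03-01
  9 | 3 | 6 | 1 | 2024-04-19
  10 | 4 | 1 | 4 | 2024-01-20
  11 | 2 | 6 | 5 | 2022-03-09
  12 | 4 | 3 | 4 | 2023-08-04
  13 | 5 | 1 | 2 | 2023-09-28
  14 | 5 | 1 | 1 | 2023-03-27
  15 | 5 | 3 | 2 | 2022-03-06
SELECT COUNT(*) FROM orders

Execution result:
15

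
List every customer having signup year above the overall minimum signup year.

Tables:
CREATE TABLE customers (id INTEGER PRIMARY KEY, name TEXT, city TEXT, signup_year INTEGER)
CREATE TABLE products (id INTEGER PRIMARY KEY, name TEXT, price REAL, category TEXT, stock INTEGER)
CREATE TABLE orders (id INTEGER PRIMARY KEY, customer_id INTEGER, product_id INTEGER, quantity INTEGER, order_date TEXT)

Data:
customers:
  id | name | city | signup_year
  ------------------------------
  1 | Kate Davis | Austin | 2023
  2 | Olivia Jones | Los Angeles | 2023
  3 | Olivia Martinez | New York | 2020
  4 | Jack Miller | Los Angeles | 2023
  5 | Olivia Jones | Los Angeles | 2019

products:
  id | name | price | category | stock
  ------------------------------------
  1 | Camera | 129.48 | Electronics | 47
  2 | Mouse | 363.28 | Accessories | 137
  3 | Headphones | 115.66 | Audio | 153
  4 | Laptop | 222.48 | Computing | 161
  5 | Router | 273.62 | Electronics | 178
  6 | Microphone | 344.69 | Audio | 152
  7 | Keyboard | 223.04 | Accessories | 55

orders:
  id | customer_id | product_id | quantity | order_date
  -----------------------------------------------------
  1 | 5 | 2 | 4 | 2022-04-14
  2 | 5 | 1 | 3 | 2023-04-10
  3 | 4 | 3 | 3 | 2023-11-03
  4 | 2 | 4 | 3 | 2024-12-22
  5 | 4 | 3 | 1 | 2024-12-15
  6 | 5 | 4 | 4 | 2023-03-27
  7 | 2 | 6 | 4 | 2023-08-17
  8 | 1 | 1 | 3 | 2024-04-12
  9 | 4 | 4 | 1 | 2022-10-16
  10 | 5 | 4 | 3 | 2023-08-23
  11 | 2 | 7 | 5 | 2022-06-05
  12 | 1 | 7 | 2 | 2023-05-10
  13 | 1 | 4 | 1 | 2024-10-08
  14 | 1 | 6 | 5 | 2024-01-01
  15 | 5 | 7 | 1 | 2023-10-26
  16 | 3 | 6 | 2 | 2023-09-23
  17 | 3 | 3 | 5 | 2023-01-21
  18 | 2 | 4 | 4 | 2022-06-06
SELECT name, signup_year FROM customers WHERE signup_year > (SELECT MIN(signup_year) FROM customers)

Execution result:
name | signup_year
Kate Davis | 2023
Olivia Jones | 2023
Olivia Martinez | 2020
Jack Miller | 2023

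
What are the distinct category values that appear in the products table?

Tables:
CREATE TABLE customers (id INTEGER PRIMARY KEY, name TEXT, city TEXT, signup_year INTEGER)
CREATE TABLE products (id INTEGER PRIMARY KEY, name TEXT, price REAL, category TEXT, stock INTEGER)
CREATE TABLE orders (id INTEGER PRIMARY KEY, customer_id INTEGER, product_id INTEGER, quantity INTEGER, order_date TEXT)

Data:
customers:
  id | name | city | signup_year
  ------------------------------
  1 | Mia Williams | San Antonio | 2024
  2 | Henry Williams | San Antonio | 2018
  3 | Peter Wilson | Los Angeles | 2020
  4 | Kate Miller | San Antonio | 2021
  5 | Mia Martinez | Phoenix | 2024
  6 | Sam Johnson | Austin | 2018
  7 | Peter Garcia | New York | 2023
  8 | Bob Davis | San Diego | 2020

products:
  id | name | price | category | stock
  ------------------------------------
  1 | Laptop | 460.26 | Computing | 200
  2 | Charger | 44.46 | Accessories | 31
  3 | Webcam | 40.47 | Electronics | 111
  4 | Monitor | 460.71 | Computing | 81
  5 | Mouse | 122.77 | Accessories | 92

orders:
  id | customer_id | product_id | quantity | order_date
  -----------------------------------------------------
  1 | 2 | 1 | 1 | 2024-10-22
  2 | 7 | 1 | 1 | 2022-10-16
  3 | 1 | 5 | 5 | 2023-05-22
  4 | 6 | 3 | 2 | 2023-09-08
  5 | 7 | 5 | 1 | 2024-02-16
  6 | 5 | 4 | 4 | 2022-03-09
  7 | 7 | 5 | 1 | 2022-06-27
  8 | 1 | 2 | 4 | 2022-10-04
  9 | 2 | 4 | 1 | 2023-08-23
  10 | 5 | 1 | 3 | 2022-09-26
SELECT DISTINCT category FROM products

Execution result:
category
Computing
Accessories
Electronics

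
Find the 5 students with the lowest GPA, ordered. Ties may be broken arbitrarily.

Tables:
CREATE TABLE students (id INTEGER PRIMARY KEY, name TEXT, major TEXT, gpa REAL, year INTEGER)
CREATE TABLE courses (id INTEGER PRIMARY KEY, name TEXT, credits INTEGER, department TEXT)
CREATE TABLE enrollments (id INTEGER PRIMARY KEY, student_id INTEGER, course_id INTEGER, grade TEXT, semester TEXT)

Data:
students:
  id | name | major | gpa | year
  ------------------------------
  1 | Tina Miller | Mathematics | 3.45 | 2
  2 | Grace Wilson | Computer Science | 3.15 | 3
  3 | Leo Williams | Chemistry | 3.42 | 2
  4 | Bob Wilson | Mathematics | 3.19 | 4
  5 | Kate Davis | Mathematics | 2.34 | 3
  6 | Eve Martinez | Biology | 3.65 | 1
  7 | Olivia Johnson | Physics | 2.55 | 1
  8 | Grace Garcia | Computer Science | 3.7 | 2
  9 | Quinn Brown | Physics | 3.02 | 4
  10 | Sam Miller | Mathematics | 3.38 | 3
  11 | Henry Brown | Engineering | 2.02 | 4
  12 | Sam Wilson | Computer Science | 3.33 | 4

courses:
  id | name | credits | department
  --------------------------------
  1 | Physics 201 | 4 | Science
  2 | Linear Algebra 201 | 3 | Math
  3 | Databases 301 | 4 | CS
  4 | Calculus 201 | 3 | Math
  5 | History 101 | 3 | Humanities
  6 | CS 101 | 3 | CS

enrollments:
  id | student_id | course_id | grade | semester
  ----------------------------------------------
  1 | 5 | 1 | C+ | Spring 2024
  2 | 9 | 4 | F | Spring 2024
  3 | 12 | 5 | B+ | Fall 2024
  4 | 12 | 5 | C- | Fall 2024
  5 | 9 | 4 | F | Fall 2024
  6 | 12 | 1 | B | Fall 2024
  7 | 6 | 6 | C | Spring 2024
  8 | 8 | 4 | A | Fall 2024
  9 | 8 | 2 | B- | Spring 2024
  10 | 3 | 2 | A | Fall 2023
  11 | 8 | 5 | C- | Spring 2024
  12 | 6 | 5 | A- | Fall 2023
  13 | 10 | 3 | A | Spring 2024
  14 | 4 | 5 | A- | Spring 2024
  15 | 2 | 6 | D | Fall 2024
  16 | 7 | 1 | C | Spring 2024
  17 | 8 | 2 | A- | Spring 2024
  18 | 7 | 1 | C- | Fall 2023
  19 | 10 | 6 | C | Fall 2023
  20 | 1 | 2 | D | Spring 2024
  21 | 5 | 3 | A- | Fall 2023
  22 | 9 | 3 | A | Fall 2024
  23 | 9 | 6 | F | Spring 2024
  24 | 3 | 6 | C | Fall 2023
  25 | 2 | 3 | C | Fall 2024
SELECT name, gpa FROM students ORDER BY gpa ASC LIMIT 5

Execution result:
name | gpa
Henry Brown | 2.02
Kate Davis | 2.34
Olivia Johnson | 2.55
Quinn Brown | 3.02
Grace Wilson | 3.15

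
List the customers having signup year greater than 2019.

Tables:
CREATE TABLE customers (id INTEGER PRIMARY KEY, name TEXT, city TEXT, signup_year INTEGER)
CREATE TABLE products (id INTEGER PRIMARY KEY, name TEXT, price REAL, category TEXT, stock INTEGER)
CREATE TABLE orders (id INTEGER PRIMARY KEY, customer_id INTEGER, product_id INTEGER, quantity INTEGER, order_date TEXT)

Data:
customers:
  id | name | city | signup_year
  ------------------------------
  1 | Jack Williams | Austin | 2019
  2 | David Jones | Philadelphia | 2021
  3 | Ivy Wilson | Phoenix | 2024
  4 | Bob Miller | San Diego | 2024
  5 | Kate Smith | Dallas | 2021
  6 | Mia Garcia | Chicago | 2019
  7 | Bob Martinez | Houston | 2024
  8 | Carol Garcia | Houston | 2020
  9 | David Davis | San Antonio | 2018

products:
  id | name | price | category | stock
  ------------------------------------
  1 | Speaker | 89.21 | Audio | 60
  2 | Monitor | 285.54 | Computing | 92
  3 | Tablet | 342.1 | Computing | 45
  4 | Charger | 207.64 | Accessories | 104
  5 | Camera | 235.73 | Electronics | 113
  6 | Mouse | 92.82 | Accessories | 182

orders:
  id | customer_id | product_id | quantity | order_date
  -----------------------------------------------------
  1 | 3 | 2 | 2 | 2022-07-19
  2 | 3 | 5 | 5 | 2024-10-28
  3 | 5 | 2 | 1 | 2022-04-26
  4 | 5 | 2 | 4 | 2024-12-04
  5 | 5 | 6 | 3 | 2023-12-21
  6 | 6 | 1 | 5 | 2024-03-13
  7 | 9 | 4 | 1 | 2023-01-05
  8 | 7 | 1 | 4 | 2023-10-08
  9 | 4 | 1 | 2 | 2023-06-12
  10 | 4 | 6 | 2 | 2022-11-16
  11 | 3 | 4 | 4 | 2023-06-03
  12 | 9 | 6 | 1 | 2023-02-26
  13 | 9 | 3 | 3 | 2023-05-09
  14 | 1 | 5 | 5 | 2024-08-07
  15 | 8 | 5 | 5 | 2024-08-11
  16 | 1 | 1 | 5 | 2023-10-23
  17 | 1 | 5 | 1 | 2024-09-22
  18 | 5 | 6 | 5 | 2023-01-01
SELECT name, signup_year FROM customers WHERE signup_year > 2019

Execution result:
name | signup_year
David Jones | 2021
Ivy Wilson | 2024
Bob Miller | 2024
Kate Smith | 2021
Bob Martinez | 2024
Carol Garcia | 2020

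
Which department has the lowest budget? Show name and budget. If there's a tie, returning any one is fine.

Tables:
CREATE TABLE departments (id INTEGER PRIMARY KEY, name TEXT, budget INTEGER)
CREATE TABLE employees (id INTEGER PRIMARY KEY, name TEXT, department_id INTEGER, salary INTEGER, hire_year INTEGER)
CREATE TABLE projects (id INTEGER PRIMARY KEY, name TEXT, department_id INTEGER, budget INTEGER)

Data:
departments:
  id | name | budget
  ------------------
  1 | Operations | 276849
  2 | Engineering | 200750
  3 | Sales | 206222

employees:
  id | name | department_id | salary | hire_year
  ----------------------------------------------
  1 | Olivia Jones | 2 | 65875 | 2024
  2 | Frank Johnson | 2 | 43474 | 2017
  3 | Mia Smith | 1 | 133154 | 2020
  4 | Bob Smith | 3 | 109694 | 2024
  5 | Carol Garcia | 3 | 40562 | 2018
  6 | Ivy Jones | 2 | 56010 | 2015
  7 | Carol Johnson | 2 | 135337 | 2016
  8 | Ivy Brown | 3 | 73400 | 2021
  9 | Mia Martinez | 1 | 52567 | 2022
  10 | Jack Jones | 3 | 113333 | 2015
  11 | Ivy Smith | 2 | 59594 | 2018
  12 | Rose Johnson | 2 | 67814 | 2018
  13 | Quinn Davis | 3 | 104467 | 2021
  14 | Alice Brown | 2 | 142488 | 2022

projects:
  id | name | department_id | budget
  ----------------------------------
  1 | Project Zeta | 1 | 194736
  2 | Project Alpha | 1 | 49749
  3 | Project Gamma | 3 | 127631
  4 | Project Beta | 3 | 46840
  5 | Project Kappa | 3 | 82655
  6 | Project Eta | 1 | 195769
SELECT name, budget FROM departments ORDER BY budget ASC LIMIT 1

Execution result:
name | budget
Engineering | 200750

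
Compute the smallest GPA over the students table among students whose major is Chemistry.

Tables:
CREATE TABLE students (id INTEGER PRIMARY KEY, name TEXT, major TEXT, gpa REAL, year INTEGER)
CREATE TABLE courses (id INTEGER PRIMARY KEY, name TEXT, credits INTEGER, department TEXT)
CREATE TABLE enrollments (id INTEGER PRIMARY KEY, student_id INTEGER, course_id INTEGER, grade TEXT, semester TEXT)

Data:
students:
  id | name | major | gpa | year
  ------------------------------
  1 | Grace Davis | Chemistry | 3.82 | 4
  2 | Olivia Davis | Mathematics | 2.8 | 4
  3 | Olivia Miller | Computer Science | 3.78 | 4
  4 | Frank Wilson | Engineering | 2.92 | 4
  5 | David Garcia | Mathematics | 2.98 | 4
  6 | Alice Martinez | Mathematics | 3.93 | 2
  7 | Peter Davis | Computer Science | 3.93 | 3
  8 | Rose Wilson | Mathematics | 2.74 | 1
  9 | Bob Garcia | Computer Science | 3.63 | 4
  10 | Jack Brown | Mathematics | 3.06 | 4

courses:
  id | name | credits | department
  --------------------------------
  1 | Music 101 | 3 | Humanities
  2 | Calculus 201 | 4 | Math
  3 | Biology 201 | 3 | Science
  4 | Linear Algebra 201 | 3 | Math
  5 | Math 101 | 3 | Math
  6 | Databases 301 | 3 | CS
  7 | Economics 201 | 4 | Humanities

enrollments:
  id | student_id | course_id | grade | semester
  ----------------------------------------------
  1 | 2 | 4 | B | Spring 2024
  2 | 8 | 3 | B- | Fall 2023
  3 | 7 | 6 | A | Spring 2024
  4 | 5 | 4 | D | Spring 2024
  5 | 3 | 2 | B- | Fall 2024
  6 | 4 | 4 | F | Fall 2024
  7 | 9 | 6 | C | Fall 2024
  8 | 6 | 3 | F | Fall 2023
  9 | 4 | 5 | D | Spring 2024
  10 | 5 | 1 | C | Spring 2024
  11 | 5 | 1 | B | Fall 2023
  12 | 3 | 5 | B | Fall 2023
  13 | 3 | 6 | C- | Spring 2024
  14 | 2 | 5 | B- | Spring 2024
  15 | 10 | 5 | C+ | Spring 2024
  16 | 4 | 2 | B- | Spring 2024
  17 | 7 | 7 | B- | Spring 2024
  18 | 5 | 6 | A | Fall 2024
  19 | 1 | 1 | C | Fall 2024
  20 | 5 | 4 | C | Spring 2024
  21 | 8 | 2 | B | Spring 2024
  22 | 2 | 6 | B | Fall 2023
SELECT MIN(gpa) FROM students WHERE major = 'Chemistry'

Execution result:
3.82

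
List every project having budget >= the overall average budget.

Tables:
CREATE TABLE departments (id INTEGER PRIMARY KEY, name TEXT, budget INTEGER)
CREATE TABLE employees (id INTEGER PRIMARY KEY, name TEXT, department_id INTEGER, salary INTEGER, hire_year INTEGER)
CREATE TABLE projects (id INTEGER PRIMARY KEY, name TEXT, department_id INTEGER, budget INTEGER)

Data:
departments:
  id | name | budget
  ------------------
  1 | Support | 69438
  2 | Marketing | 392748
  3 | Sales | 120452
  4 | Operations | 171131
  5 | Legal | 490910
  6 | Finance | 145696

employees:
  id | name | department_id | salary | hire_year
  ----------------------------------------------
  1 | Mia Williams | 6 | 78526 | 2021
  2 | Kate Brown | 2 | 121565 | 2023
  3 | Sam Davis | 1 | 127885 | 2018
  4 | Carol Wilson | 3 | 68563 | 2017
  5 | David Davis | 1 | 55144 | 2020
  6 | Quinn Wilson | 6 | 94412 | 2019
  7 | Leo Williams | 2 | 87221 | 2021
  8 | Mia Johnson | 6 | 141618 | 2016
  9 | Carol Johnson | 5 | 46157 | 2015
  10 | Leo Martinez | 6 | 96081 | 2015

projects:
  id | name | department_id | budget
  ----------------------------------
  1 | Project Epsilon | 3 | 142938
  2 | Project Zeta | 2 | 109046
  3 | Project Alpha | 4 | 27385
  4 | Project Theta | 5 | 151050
SELECT name, budget FROM projects WHERE budget >= (SELECT AVG(budget) FROM projects)

Execution result:
name | budget
Project Epsilon | 142938
Project Zeta | 109046
Project Theta | 151050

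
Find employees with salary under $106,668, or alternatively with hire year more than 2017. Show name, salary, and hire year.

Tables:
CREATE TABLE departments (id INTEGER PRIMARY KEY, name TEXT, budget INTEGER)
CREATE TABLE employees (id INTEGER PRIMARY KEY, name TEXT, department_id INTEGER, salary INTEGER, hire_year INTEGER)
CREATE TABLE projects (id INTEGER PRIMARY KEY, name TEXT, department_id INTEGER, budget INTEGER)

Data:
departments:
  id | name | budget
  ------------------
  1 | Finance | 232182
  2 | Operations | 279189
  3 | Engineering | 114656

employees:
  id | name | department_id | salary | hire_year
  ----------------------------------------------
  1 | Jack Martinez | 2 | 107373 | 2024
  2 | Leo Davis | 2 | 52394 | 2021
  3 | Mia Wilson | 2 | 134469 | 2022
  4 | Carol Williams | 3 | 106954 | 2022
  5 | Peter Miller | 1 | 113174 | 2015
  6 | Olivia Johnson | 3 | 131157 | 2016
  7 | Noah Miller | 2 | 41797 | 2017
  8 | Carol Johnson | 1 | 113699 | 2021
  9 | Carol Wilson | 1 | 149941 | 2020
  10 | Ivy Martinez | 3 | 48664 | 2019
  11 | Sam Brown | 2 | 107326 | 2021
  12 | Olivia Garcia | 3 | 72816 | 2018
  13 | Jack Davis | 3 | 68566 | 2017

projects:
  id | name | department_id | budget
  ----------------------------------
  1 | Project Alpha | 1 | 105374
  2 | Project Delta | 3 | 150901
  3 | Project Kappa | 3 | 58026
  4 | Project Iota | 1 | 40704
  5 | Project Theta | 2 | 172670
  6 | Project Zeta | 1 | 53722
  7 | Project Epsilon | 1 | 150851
SELECT name, salary, hire_year FROM employees WHERE salary < 106668 OR hire_year > 2017

Execution result:
name | salary | hire_year
Jack Martinez | 107373 | 2024
Leo Davis | 52394 | 2021
Mia Wilson | 134469 | 2022
Carol Williams | 106954 | 2022
Noah Miller | 41797 | 2017
Carol Johnson | 113699 | 2021
Carol Wilson | 149941 | 2020
Ivy Martinez | 48664 | 2019
Sam Brown | 107326 | 2021
Olivia Garcia | 72816 | 2018
Jack Davis | 68566 | 2017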